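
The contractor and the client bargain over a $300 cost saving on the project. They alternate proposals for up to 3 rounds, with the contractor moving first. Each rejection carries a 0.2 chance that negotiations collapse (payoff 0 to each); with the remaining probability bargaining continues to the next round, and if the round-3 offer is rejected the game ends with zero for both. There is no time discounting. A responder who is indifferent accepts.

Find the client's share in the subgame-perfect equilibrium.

48

Round 3 (the contractor proposes): rejection yields 0 for the client; the contractor offers 0 and keeps 300.
Round 2 (the client proposes): rejecting gives the contractor an expected 0.8 × 300 = 240, so the client offers 240, keeping 60.
Round 1 (the contractor proposes): rejecting gives the client an expected 0.8 × 60 = 48, so the contractor offers 48, keeping 252.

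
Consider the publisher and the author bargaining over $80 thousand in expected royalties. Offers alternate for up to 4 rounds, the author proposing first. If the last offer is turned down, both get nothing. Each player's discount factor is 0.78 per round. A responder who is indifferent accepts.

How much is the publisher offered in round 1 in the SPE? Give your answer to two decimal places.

Round 4 (the publisher proposes): the author will accept anything ≥ 0, so the publisher offers 0 and keeps 80.
Round 3 (the author proposes): the publisher can get 80 next round, worth 0.78 × 80 = 62.4 now; the author offers that and keeps 17.6.
Round 2 (the publisher proposes): the author can get 17.6 next round, worth 0.78 × 17.6 = 13.728 now. The publisher offers 13.728 and keeps 80 − 13.728 = 66.272.
Round 1 (the author proposes): the publisher can get 66.272 next round, worth 0.78 × 66.272 = 51.69216 now. The author offers 51.69216 and keeps 80 − 51.69216 = 28.30784.

51.69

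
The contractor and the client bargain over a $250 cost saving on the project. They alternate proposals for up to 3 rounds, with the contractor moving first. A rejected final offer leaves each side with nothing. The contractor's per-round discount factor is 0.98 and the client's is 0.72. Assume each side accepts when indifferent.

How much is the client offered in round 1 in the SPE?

3.6

Work backward from the last round.
Round 3 (the contractor proposes): the client will accept anything ≥ 0, so the contractor offers 0 and keeps 250.
Round 2 (the client proposes): the contractor can get 250 next round, worth 0.98 × 250 = 245 now; the client offers that and keeps 5.
Round 1 (the contractor proposes): the client can get 5 next round, worth 0.72 × 5 = 3.6 now; the contractor offers that and keeps 246.4.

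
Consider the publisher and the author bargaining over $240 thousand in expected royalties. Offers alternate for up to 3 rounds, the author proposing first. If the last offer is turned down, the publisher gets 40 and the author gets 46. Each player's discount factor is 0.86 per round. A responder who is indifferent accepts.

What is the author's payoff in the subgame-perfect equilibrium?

181.52

Work backward from the last round.
Round 3 (the author proposes): the publisher gets 40 if talks fail, so the author offers 40 and keeps 200.
Round 2 (the publisher proposes): the author can get 200 next round, worth 0.86 × 200 = 172 now; the publisher offers that and keeps 68.
Round 1 (the author proposes): the publisher can get 68 next round, worth 0.86 × 68 = 58.48 now; the author offers that and keeps 181.52.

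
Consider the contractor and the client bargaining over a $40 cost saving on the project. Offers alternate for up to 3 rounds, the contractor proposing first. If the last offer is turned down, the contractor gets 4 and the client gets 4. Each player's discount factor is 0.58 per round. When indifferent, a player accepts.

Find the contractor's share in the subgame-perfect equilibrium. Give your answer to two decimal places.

By backward induction:
Round 3 (the contractor proposes): the client gets 4 if talks fail, so the contractor offers 4 and keeps 36.
Round 2 (the client proposes): the contractor can get 36 next round, worth 0.58 × 36 = 20.88 now; the client offers that and keeps 19.12.
Round 1 (the contractor proposes): the client can get 19.12 next round, worth 0.58 × 19.12 = 11.0896 now, so the contractor offers 11.0896, keeping 28.9104.

28.91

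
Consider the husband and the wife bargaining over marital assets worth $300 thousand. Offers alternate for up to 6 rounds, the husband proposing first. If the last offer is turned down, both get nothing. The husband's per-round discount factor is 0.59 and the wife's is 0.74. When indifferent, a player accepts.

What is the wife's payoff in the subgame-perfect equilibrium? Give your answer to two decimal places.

Round 6 (the wife proposes): rejection yields 0 for the husband; the wife offers 0 and keeps 300.
Round 5 (the husband proposes): the wife can get 300 next round, worth 0.74 × 300 = 222 now, so the husband offers 222, keeping 78.
Round 4 (the wife proposes): the husband can get 78 next round, worth 0.59 × 78 = 46.02 now, so the wife offers 46.02, keeping 253.98.
Round 3 (the husband proposes): the wife can get 253.98 next round, worth 0.74 × 253.98 = 187.9452 now; the husband offers that and keeps 112.0548.
Round 2 (the wife proposes): the husband can get 112.0548 next round, worth 0.59 × 112.0548 = 66.112332 now; the wife offers that and keeps 233.887668.
Round 1 (the husband proposes): the wife can get 233.887668 next round, worth 0.74 × 233.887668 = 173.07687432 now. The husband offers 173.07687432 and keeps 300 − 173.07687432 = 126.92312568.

173.08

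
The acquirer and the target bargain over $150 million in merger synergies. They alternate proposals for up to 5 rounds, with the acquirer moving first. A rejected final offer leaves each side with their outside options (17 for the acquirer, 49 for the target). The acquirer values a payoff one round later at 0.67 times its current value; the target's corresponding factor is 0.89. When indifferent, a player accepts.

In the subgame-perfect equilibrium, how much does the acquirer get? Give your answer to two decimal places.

62.25

Round 5 (the acquirer proposes): the target gets 49 if talks fail, so the acquirer offers 49 and keeps 101.
Round 4 (the target proposes): the acquirer can get 101 next round, worth 0.67 × 101 = 67.67 now; the target offers that and keeps 82.33.
Round 3 (the acquirer proposes): the target can get 82.33 next round, worth 0.89 × 82.33 = 73.2737 now. The acquirer offers 73.2737 and keeps 150 − 73.2737 = 76.7263.
Round 2 (the target proposes): the acquirer can get 76.7263 next round, worth 0.67 × 76.7263 = 51.406621 now, so the target offers 51.406621, keeping 98.593379.
Round 1 (the acquirer proposes): the target can get 98.593379 next round, worth 0.89 × 98.593379 = 87.74810731 now, so the acquirer offers 87.74810731, keeping 62.25189269.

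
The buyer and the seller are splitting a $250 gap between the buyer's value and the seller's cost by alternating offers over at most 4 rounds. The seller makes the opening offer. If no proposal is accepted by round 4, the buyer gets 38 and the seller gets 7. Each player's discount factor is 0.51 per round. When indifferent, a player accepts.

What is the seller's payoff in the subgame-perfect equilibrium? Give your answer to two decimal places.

Round 4 (the buyer proposes): the seller gets 7 if talks fail, so the buyer offers 7 and keeps 243.
Round 3 (the seller proposes): the buyer can get 243 next round, worth 0.51 × 243 = 123.93 now, so the seller offers 123.93, keeping 126.07.
Round 2 (the buyer proposes): the seller can get 126.07 next round, worth 0.51 × 126.07 = 64.2957 now, so the buyer offers 64.2957, keeping 185.7043.
Round 1 (the seller proposes): the buyer can get 185.7043 next round, worth 0.51 × 185.7043 = 94.709193 now. The seller offers 94.709193 and keeps 250 − 94.709193 = 155.290807.

155.29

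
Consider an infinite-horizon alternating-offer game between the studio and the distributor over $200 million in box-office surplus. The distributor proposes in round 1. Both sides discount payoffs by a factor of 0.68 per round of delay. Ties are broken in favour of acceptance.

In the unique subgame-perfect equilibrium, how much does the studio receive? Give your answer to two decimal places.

When the distributor proposes, the studio accepts any offer worth at least 0.68 times what the studio would get by proposing next round; and vice versa.
This gives x = 200 − 0.68y and y = 200 − 0.68x, where x and y are each side's share when it proposes.
Hence (1 − 0.68·0.68)x = 200(1 − 0.68), i.e. 0.5376·x = 64.
x ≈ 119.0476; the studio's share is 200 − x ≈ 80.9524.

80.95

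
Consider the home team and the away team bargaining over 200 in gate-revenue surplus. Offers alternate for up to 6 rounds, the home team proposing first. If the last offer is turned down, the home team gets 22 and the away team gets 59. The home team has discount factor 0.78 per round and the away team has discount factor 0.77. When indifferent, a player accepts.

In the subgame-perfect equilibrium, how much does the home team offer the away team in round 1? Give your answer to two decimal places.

103.67

Round 6 (the away team proposes): the home team gets 22 if talks fail, so the away team offers 22 and keeps 178.
Round 5 (the home team proposes): the away team can get 178 next round, worth 0.77 × 178 = 137.06 now. The home team offers 137.06 and keeps 200 − 137.06 = 62.94.
Round 4 (the away team proposes): the home team can get 62.94 next round, worth 0.78 × 62.94 = 49.0932 now; the away team offers that and keeps 150.9068.
Round 3 (the home team proposes): the away team can get 150.9068 next round, worth 0.77 × 150.9068 = 116.198236 now; the home team offers that and keeps 83.801764.
Round 2 (the away team proposes): the home team can get 83.801764 next round, worth 0.78 × 83.801764 = 65.36537592 now. The away team offers 65.36537592 and keeps 200 − 65.36537592 = 134.63462408.
Round 1 (the home team proposes): the away team can get 134.63462408 next round, worth 0.77 × 134.63462408 = 103.6686605416 now, so the home team offers 103.6686605416, keeping 96.3313394584.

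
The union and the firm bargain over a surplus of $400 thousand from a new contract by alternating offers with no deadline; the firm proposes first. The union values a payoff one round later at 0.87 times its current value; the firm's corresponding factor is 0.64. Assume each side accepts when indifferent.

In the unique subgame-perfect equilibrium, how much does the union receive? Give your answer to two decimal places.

282.67

In a stationary SPE each proposer offers the other exactly their discounted continuation value.
If the firm keeps x when proposing and the union keeps y when proposing, then x = 400 − 0.87y and y = 400 − 0.64x.
Solving: x = 400(1 − 0.87) / (1 − 0.64·0.87) = 52 / 0.4432 ≈ 117.3285.
The union gets 400 − 117.3285 ≈ 282.6715.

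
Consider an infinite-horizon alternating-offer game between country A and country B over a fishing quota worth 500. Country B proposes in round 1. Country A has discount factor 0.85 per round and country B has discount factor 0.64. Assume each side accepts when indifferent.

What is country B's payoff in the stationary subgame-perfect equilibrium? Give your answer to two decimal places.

Let x be country B's share when country B proposes and y be country A's share when country A proposes.
Country A accepts iff offered ≥ 0.85·y, so x = 500 − 0.85y. Symmetrically y = 500 − 0.64x.
Substituting: x = 500 − 0.85(500 − 0.64x), giving x(1 − 0.64·0.85) = 500(1 − 0.85).
So x = 500 × 0.15 / 0.456 ≈ 164.4737, and country A receives 500 − x ≈ 335.5263.

164.47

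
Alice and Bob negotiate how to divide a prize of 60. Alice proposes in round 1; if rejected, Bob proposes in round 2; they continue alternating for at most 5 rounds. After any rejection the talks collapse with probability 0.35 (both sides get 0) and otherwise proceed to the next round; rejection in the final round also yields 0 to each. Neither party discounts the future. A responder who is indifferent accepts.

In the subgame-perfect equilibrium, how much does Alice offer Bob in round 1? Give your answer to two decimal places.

By backward induction:
Round 5 (Alice proposes): rejection yields 0 for Bob; Alice offers 0 and keeps 60.
Round 4 (Bob proposes): rejecting gives Alice an expected 0.65 × 60 = 39. Bob offers 39 and keeps 60 − 39 = 21.
Round 3 (Alice proposes): rejecting gives Bob an expected 0.65 × 21 = 13.65; Alice offers that and keeps 46.35.
Round 2 (Bob proposes): rejecting gives Alice an expected 0.65 × 46.35 = 30.1275, so Bob offers 30.1275, keeping 29.8725.
Round 1 (Alice proposes): rejecting gives Bob an expected 0.65 × 29.8725 = 19.417125. Alice offers 19.417125 and keeps 60 − 19.417125 = 40.582875.

19.42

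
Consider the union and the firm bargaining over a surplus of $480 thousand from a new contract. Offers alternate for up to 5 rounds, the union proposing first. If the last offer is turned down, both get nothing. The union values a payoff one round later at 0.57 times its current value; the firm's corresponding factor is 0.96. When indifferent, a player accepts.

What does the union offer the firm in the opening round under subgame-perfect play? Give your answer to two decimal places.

Solve by backward induction from round 5.
Round 5 (the union proposes): rejection yields 0 for the firm; the union offers 0 and keeps 480.
Round 4 (the firm proposes): the union can get 480 next round, worth 0.57 × 480 = 273.6 now, so the firm offers 273.6, keeping 206.4.
Round 3 (the union proposes): the firm can get 206.4 next round, worth 0.96 × 206.4 = 198.144 now. The union offers 198.144 and keeps 480 − 198.144 = 281.856.
Round 2 (the firm proposes): the union can get 281.856 next round, worth 0.57 × 281.856 = 160.65792 now, so the firm offers 160.65792, keeping 319.34208.
Round 1 (the union proposes): the firm can get 319.34208 next round, worth 0.96 × 319.34208 = 306.5683968 now; the union offers that and keeps 173.4316032.

306.57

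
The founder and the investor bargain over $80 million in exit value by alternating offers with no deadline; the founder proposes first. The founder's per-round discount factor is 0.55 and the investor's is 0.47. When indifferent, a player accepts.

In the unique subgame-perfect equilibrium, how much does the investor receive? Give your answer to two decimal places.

In a stationary SPE each proposer offers the other exactly their discounted continuation value.
If the founder keeps x when proposing and the investor keeps y when proposing, then x = 80 − 0.47y and y = 80 − 0.55x.
Solving: x = 80(1 − 0.47) / (1 − 0.55·0.47) = 42.4 / 0.7415 ≈ 57.1814.
The investor gets 80 − 57.1814 ≈ 22.8186.

22.82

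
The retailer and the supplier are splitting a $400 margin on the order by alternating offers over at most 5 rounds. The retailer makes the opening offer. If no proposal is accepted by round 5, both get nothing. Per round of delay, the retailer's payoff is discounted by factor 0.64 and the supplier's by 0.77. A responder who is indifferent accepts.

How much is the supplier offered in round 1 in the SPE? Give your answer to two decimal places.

By backward induction:
Round 5 (the retailer proposes): the supplier will accept anything ≥ 0, so the retailer offers 0 and keeps 400.
Round 4 (the supplier proposes): the retailer can get 400 next round, worth 0.64 × 400 = 256 now, so the supplier offers 256, keeping 144.
Round 3 (the retailer proposes): the supplier can get 144 next round, worth 0.77 × 144 = 110.88 now, so the retailer offers 110.88, keeping 289.12.
Round 2 (the supplier proposes): the retailer can get 289.12 next round, worth 0.64 × 289.12 = 185.0368 now. The supplier offers 185.0368 and keeps 400 − 185.0368 = 214.9632.
Round 1 (the retailer proposes): the supplier can get 214.9632 next round, worth 0.77 × 214.9632 = 165.521664 now, so the retailer offers 165.521664, keeping 234.478336.

165.52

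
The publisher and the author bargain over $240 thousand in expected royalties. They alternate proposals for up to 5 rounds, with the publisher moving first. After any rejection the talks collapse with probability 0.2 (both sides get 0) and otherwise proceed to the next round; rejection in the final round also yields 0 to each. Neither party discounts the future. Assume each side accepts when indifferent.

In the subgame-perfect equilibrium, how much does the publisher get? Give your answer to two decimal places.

177.02

Round 5 (the publisher proposes): rejection yields 0 for the author; the publisher offers 0 and keeps 240.
Round 4 (the author proposes): rejecting gives the publisher an expected 0.8 × 240 = 192; the author offers that and keeps 48.
Round 3 (the publisher proposes): rejecting gives the author an expected 0.8 × 48 = 38.4; the publisher offers that and keeps 201.6.
Round 2 (the author proposes): rejecting gives the publisher an expected 0.8 × 201.6 = 161.28; the author offers that and keeps 78.72.
Round 1 (the publisher proposes): rejecting gives the author an expected 0.8 × 78.72 = 62.976; the publisher offers that and keeps 177.024.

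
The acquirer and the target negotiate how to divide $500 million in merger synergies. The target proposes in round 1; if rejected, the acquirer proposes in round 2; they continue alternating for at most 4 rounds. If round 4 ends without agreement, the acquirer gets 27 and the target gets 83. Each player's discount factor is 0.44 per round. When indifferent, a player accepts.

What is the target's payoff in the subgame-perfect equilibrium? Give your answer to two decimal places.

341.28

Round 4 (the acquirer proposes): the target gets 83 if talks fail, so the acquirer offers 83 and keeps 417.
Round 3 (the target proposes): the acquirer can get 417 next round, worth 0.44 × 417 = 183.48 now. The target offers 183.48 and keeps 500 − 183.48 = 316.52.
Round 2 (the acquirer proposes): the target can get 316.52 next round, worth 0.44 × 316.52 = 139.2688 now; the acquirer offers that and keeps 360.7312.
Round 1 (the target proposes): the acquirer can get 360.7312 next round, worth 0.44 × 360.7312 = 158.721728 now, so the target offers 158.721728, keeping 341.278272.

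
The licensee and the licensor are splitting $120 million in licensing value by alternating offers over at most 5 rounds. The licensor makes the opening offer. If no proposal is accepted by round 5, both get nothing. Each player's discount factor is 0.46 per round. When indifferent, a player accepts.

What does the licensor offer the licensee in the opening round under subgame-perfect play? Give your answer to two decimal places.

Round 5 (the licensor proposes): the licensee will accept anything ≥ 0, so the licensor offers 0 and keeps 120.
Round 4 (the licensee proposes): the licensor can get 120 next round, worth 0.46 × 120 = 55.2 now. The licensee offers 55.2 and keeps 120 − 55.2 = 64.8.
Round 3 (the licensor proposes): the licensee can get 64.8 next round, worth 0.46 × 64.8 = 29.808 now. The licensor offers 29.808 and keeps 120 − 29.808 = 90.192.
Round 2 (the licensee proposes): the licensor can get 90.192 next round, worth 0.46 × 90.192 = 41.48832 now, so the licensee offers 41.48832, keeping 78.51168.
Round 1 (the licensor proposes): the licensee can get 78.51168 next round, worth 0.46 × 78.51168 = 36.1153728 now. The licensor offers 36.1153728 and keeps 120 − 36.1153728 = 83.8846272.

36.12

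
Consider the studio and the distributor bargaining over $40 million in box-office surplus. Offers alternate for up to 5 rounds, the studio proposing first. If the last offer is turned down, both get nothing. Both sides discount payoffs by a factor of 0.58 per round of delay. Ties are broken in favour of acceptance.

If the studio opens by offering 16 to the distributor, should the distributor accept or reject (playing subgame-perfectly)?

Round 5 (the studio proposes): the distributor will accept anything ≥ 0, so the studio offers 0 and keeps 40.
Round 4 (the distributor proposes): the studio can get 40 next round, worth 0.58 × 40 = 23.2 now; the distributor offers that and keeps 16.8.
Round 3 (the studio proposes): the distributor can get 16.8 next round, worth 0.58 × 16.8 = 9.744 now. The studio offers 9.744 and keeps 40 − 9.744 = 30.256.
Round 2 (the distributor proposes): the studio can get 30.256 next round, worth 0.58 × 30.256 = 17.54848 now, so the distributor offers 17.54848, keeping 22.45152.
So by rejecting in round 1, the distributor gets 22.45152 next round, worth 0.58 × 22.45152 = 13.0218816 now.
Offer 16 ≥ 13.0218816, so the distributor accepts.

Accept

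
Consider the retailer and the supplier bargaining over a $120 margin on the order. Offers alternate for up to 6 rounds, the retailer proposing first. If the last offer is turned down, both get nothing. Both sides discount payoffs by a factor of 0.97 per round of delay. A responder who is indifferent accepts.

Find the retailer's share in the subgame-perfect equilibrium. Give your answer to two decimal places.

Round 6 (the supplier proposes): rejection yields 0 for the retailer; the supplier offers 0 and keeps 120.
Round 5 (the retailer proposes): the supplier can get 120 next round, worth 0.97 × 120 = 116.4 now. The retailer offers 116.4 and keeps 120 − 116.4 = 3.6.
Round 4 (the supplier proposes): the retailer can get 3.6 next round, worth 0.97 × 3.6 = 3.492 now; the supplier offers that and keeps 116.508.
Round 3 (the retailer proposes): the supplier can get 116.508 next round, worth 0.97 × 116.508 = 113.01276 now. The retailer offers 113.01276 and keeps 120 − 113.01276 = 6.98724.
Round 2 (the supplier proposes): the retailer can get 6.98724 next round, worth 0.97 × 6.98724 = 6.7776228 now, so the supplier offers 6.7776228, keeping 113.2223772.
Round 1 (the retailer proposes): the supplier can get 113.2223772 next round, worth 0.97 × 113.2223772 = 109.825705884 now, so the retailer offers 109.825705884, keeping 10.174294116.

10.17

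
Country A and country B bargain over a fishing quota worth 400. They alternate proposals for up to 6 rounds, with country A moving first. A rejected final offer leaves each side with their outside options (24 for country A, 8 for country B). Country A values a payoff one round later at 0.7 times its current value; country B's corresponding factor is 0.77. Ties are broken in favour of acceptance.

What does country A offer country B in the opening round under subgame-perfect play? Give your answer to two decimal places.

226.32

Solve by backward induction from round 6.
Round 6 (country B proposes): country A gets 24 if talks fail, so country B offers 24 and keeps 376.
Round 5 (country A proposes): country B can get 376 next round, worth 0.77 × 376 = 289.52 now; country A offers that and keeps 110.48.
Round 4 (country B proposes): country A can get 110.48 next round, worth 0.7 × 110.48 = 77.336 now; country B offers that and keeps 322.664.
Round 3 (country A proposes): country B can get 322.664 next round, worth 0.77 × 322.664 = 248.45128 now; country A offers that and keeps 151.54872.
Round 2 (country B proposes): country A can get 151.54872 next round, worth 0.7 × 151.54872 = 106.084104 now; country B offers that and keeps 293.915896.
Round 1 (country A proposes): country B can get 293.915896 next round, worth 0.77 × 293.915896 = 226.31523992 now; country A offers that and keeps 173.68476008.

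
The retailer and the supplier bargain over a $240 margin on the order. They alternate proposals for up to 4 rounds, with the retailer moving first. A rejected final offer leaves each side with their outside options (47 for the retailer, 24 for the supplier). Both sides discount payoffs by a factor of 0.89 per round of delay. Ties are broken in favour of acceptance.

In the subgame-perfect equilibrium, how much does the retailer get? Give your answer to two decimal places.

Round 4 (the supplier proposes): the retailer gets 47 if talks fail, so the supplier offers 47 and keeps 193.
Round 3 (the retailer proposes): the supplier can get 193 next round, worth 0.89 × 193 = 171.77 now. The retailer offers 171.77 and keeps 240 − 171.77 = 68.23.
Round 2 (the supplier proposes): the retailer can get 68.23 next round, worth 0.89 × 68.23 = 60.7247 now. The supplier offers 60.7247 and keeps 240 − 60.7247 = 179.2753.
Round 1 (the retailer proposes): the supplier can get 179.2753 next round, worth 0.89 × 179.2753 = 159.555017 now. The retailer offers 159.555017 and keeps 240 − 159.555017 = 80.444983.

80.44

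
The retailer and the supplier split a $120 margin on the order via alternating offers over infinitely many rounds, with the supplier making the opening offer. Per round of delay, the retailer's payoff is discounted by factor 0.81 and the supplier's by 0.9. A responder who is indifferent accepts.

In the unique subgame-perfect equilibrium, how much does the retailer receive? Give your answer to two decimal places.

In a stationary SPE each proposer offers the other exactly their discounted continuation value.
If the supplier keeps x when proposing and the retailer keeps y when proposing, then x = 120 − 0.81y and y = 120 − 0.9x.
Solving: x = 120(1 − 0.81) / (1 − 0.9·0.81) = 22.8 / 0.271 ≈ 84.1328.
The retailer gets 120 − 84.1328 ≈ 35.8672.

35.87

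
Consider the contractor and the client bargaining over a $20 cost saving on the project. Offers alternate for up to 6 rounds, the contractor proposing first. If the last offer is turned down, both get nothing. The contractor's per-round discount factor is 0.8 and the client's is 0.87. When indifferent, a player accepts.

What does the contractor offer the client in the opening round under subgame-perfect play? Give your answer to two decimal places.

14.33

Round 6 (the client proposes): rejection yields 0 for the contractor; the client offers 0 and keeps 20.
Round 5 (the contractor proposes): the client can get 20 next round, worth 0.87 × 20 = 17.4 now; the contractor offers that and keeps 2.6.
Round 4 (the client proposes): the contractor can get 2.6 next round, worth 0.8 × 2.6 = 2.08 now; the client offers that and keeps 17.92.
Round 3 (the contractor proposes): the client can get 17.92 next round, worth 0.87 × 17.92 = 15.5904 now; the contractor offers that and keeps 4.4096.
Round 2 (the client proposes): the contractor can get 4.4096 next round, worth 0.8 × 4.4096 = 3.52768 now; the client offers that and keeps 16.47232.
Round 1 (the contractor proposes): the client can get 16.47232 next round, worth 0.87 × 16.47232 = 14.3309184 now; the contractor offers that and keeps 5.6690816.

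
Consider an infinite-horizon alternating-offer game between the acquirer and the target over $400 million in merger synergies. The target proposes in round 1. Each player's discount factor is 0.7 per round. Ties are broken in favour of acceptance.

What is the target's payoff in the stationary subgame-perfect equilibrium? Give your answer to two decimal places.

235.29

In a stationary SPE each proposer offers the other exactly their discounted continuation value.
If the target keeps x when proposing and the acquirer keeps y when proposing, then x = 400 − 0.7y and y = 400 − 0.7x.
Solving: x = 400(1 − 0.7) / (1 − 0.7·0.7) = 120 / 0.51 ≈ 235.2941.
The acquirer gets 400 − 235.2941 ≈ 164.7059.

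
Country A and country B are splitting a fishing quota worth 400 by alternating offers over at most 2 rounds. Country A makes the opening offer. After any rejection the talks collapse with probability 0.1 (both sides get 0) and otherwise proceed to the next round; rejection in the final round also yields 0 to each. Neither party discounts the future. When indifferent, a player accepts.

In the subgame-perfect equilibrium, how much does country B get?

Round 2 (country B proposes): country A will accept anything ≥ 0, so country B offers 0 and keeps 400.
Round 1 (country A proposes): rejecting gives country B an expected 0.9 × 400 = 360; country A offers that and keeps 40.

360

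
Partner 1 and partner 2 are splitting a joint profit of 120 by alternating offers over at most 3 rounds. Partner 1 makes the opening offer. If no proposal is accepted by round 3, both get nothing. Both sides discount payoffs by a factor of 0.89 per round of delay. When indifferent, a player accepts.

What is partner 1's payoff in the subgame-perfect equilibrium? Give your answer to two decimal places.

Round 3 (partner 1 proposes): rejection yields 0 for partner 2; partner 1 offers 0 and keeps 120.
Round 2 (partner 2 proposes): partner 1 can get 120 next round, worth 0.89 × 120 = 106.8 now, so partner 2 offers 106.8, keeping 13.2.
Round 1 (partner 1 proposes): partner 2 can get 13.2 next round, worth 0.89 × 13.2 = 11.748 now. Partner 1 offers 11.748 and keeps 120 − 11.748 = 108.252.

108.25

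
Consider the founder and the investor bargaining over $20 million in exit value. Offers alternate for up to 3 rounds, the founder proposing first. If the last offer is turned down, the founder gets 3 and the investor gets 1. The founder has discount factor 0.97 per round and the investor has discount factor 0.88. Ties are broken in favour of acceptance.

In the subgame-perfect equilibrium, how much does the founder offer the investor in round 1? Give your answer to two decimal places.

Solve by backward induction from round 3.
Round 3 (the founder proposes): the investor gets 1 if talks fail, so the founder offers 1 and keeps 19.
Round 2 (the investor proposes): the founder can get 19 next round, worth 0.97 × 19 = 18.43 now; the investor offers that and keeps 1.57.
Round 1 (the founder proposes): the investor can get 1.57 next round, worth 0.88 × 1.57 = 1.3816 now, so the founder offers 1.3816, keeping 18.6184.

1.38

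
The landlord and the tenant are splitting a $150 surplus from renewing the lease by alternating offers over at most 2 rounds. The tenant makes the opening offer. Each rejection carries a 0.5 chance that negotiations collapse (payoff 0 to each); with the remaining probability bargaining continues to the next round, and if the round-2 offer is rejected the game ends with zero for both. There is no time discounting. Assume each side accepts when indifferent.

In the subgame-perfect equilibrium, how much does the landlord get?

By backward induction:
Round 2 (the landlord proposes): the tenant will accept anything ≥ 0, so the landlord offers 0 and keeps 150.
Round 1 (the tenant proposes): rejecting gives the landlord an expected 0.5 × 150 = 75. The tenant offers 75 and keeps 150 − 75 = 75.

75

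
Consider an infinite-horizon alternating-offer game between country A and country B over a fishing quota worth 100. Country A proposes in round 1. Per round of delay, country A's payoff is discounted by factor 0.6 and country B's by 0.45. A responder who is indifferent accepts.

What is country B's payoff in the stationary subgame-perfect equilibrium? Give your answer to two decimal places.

When country A proposes, country B accepts any offer worth at least 0.45 times what country B would get by proposing next round; and vice versa.
This gives x = 100 − 0.45y and y = 100 − 0.6x, where x and y are each side's share when it proposes.
Hence (1 − 0.45·0.6)x = 100(1 − 0.45), i.e. 0.73·x = 55.
x ≈ 75.3425; country B's share is 100 − x ≈ 24.6575.

24.66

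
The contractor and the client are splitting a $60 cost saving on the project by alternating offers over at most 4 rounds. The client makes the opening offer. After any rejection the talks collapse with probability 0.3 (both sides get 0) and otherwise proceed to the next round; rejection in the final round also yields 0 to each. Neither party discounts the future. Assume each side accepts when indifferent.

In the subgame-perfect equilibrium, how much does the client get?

26.82

Round 4 (the contractor proposes): rejection yields 0 for the client; the contractor offers 0 and keeps 60.
Round 3 (the client proposes): rejecting gives the contractor an expected 0.7 × 60 = 42. The client offers 42 and keeps 60 − 42 = 18.
Round 2 (the contractor proposes): rejecting gives the client an expected 0.7 × 18 = 12.6, so the contractor offers 12.6, keeping 47.4.
Round 1 (the client proposes): rejecting gives the contractor an expected 0.7 × 47.4 = 33.18. The client offers 33.18 and keeps 60 − 33.18 = 26.82.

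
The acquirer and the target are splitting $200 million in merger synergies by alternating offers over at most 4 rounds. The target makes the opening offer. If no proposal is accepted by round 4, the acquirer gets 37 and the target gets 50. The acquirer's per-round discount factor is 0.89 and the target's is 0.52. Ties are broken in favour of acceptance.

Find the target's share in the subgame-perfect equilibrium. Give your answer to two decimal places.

52.78

Round 4 (the acquirer proposes): the target gets 50 if talks fail, so the acquirer offers 50 and keeps 150.
Round 3 (the target proposes): the acquirer can get 150 next round, worth 0.89 × 150 = 133.5 now. The target offers 133.5 and keeps 200 − 133.5 = 66.5.
Round 2 (the acquirer proposes): the target can get 66.5 next round, worth 0.52 × 66.5 = 34.58 now; the acquirer offers that and keeps 165.42.
Round 1 (the target proposes): the acquirer can get 165.42 next round, worth 0.89 × 165.42 = 147.2238 now. The target offers 147.2238 and keeps 200 − 147.2238 = 52.7762.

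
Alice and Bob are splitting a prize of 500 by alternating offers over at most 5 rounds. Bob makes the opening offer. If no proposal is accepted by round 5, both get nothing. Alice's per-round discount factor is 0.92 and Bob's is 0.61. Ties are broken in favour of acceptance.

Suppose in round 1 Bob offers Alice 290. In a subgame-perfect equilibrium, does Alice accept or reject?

Accept

Work out Alice's continuation value if the offer is rejected.
Round 5 (Bob proposes): rejection yields 0 for Alice; Bob offers 0 and keeps 500.
Round 4 (Alice proposes): Bob can get 500 next round, worth 0.61 × 500 = 305 now, so Alice offers 305, keeping 195.
Round 3 (Bob proposes): Alice can get 195 next round, worth 0.92 × 195 = 179.4 now, so Bob offers 179.4, keeping 320.6.
Round 2 (Alice proposes): Bob can get 320.6 next round, worth 0.61 × 320.6 = 195.566 now; Alice offers that and keeps 304.434.
So by rejecting in round 1, Alice gets 304.434 next round, worth 0.92 × 304.434 = 280.07928 now.
Offer 290 ≥ 280.07928, so Alice accepts.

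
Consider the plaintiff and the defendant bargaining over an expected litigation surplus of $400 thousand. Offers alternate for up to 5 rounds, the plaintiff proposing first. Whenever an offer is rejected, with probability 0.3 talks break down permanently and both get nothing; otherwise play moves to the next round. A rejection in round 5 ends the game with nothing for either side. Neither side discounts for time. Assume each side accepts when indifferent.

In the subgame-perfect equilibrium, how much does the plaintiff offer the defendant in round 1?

Round 5 (the plaintiff proposes): rejection yields 0 for the defendant; the plaintiff offers 0 and keeps 400.
Round 4 (the defendant proposes): rejecting gives the plaintiff an expected 0.7 × 400 = 280. The defendant offers 280 and keeps 400 − 280 = 120.
Round 3 (the plaintiff proposes): rejecting gives the defendant an expected 0.7 × 120 = 84, so the plaintiff offers 84, keeping 316.
Round 2 (the defendant proposes): rejecting gives the plaintiff an expected 0.7 × 316 = 221.2; the defendant offers that and keeps 178.8.
Round 1 (the plaintiff proposes): rejecting gives the defendant an expected 0.7 × 178.8 = 125.16. The plaintiff offers 125.16 and keeps 400 − 125.16 = 274.84.

125.16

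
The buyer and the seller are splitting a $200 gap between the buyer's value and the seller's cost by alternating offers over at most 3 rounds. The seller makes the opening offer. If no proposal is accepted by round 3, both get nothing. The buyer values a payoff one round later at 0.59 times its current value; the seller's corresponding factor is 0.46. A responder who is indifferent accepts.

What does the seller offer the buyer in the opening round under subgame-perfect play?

63.72

By backward induction:
Round 3 (the seller proposes): the buyer will accept anything ≥ 0, so the seller offers 0 and keeps 200.
Round 2 (the buyer proposes): the seller can get 200 next round, worth 0.46 × 200 = 92 now. The buyer offers 92 and keeps 200 − 92 = 108.
Round 1 (the seller proposes): the buyer can get 108 next round, worth 0.59 × 108 = 63.72 now, so the seller offers 63.72, keeping 136.28.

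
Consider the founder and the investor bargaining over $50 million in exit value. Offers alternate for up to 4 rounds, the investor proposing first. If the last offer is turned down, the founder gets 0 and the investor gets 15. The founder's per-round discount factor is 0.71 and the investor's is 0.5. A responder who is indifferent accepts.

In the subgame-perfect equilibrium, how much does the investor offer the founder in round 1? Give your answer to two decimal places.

Round 4 (the founder proposes): the investor gets 15 if talks fail, so the founder offers 15 and keeps 35.
Round 3 (the investor proposes): the founder can get 35 next round, worth 0.71 × 35 = 24.85 now, so the investor offers 24.85, keeping 25.15.
Round 2 (the founder proposes): the investor can get 25.15 next round, worth 0.5 × 25.15 = 12.575 now. The founder offers 12.575 and keeps 50 − 12.575 = 37.425.
Round 1 (the investor proposes): the founder can get 37.425 next round, worth 0.71 × 37.425 = 26.57175 now; the investor offers that and keeps 23.42825.

26.57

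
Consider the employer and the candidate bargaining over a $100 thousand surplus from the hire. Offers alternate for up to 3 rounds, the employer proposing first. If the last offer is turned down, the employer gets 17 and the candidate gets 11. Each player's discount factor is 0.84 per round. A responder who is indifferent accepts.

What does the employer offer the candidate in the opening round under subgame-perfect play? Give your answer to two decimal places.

Solve by backward induction from round 3.
Round 3 (the employer proposes): the candidate gets 11 if talks fail, so the employer offers 11 and keeps 89.
Round 2 (the candidate proposes): the employer can get 89 next round, worth 0.84 × 89 = 74.76 now. The candidate offers 74.76 and keeps 100 − 74.76 = 25.24.
Round 1 (the employer proposes): the candidate can get 25.24 next round, worth 0.84 × 25.24 = 21.2016 now; the employer offers that and keeps 78.7984.

21.20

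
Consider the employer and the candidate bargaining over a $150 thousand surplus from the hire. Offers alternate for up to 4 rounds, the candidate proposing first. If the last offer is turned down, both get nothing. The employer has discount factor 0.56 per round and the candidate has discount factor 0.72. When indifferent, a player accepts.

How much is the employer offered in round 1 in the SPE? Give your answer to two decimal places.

Round 4 (the employer proposes): rejection yields 0 for the candidate; the employer offers 0 and keeps 150.
Round 3 (the candidate proposes): the employer can get 150 next round, worth 0.56 × 150 = 84 now; the candidate offers that and keeps 66.
Round 2 (the employer proposes): the candidate can get 66 next round, worth 0.72 × 66 = 47.52 now. The employer offers 47.52 and keeps 150 − 47.52 = 102.48.
Round 1 (the candidate proposes): the employer can get 102.48 next round, worth 0.56 × 102.48 = 57.3888 now; the candidate offers that and keeps 92.6112.

57.39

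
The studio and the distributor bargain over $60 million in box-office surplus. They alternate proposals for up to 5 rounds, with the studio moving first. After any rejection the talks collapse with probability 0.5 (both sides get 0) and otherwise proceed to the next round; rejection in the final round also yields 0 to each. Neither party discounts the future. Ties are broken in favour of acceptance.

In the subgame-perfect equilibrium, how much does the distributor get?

18.75

Round 5 (the studio proposes): rejection yields 0 for the distributor; the studio offers 0 and keeps 60.
Round 4 (the distributor proposes): rejecting gives the studio an expected 0.5 × 60 = 30; the distributor offers that and keeps 30.
Round 3 (the studio proposes): rejecting gives the distributor an expected 0.5 × 30 = 15; the studio offers that and keeps 45.
Round 2 (the distributor proposes): rejecting gives the studio an expected 0.5 × 45 = 22.5. The distributor offers 22.5 and keeps 60 − 22.5 = 37.5.
Round 1 (the studio proposes): rejecting gives the distributor an expected 0.5 × 37.5 = 18.75; the studio offers that and keeps 41.25.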